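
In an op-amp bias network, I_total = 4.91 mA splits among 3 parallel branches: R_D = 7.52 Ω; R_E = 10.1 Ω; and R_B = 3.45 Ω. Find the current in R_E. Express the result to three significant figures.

Total conductance ΣG = 1/7.52 + 1/10.1 + 1/3.45 = 0.5218 (units of 1/Ω).
By the current-divider rule, I = I_total · G_k/ΣG = 4.91 × 0.1897 = 0.9316 mA.

I ≈ 0.932 mA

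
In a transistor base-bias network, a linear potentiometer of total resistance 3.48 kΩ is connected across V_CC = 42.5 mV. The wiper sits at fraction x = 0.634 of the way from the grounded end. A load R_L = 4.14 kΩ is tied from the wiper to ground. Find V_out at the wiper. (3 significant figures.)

V_out ≈ 22.5 mV

Split the track: R_lower = x·R_p = 2.206 kΩ, R_upper = (1−x)·R_p = 1.274 kΩ.
R_L loads the lower segment: effective lower R = 1.439 kΩ.
Loaded-divider output: V_out = 42.5 × 0.5305 = 22.55 mV.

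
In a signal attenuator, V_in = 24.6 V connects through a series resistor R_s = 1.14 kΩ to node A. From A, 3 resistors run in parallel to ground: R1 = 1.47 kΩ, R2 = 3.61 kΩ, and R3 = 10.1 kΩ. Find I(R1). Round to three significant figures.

Equivalent of the parallel group: R_p = 0.9467 kΩ.
V_A by voltage divider: V_A = 24.6 × 0.9467/(1.14 + 0.9467) = 11.16 V.
I(R1) = V_A / R1 = 11.16/1.47 = 7.592 mA.

I ≈ 7.59 mA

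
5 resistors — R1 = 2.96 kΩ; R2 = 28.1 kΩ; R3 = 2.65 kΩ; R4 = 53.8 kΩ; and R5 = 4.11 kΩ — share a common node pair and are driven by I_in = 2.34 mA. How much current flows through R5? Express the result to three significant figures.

I ≈ 0.562 mA

ΣG = 1/2.96 + 1/28.1 + 1/2.65 + 1/53.8 + 1/4.11 = 1.013.
R5 takes the fraction G_k/ΣG = 0.2433/1.013 = 0.2403, so I = 2.34 × 0.2403 = 0.5622 mA.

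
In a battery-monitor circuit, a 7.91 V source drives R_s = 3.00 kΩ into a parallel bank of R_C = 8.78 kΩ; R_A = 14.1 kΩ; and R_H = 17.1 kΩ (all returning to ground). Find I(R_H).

I ≈ 0.267 mA

Parallel bank: R_p = 1/(1/8.78 + 1/14.1 + 1/17.1) = 4.110 kΩ.
V_A by voltage divider: V_A = 7.91 × 4.110/(3.00 + 4.110) = 4.573 V.
I(R_H) = V_A / R_H = 4.573/17.1 = 0.2674 mA.
(Check via current divider: I_total = 1.112 mA; share G_k/ΣG = 0.2404 → same result.)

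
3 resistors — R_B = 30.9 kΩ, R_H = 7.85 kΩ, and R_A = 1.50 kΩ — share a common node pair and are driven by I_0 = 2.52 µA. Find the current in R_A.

Conductances: ΣG = 1/30.9 + 1/7.85 + 1/1.50 = 0.8264 (1/kΩ).
By the current-divider rule, I = I_0 · G_k/ΣG = 2.52 × 0.8067 = 2.033 µA.

I ≈ 2.03 µA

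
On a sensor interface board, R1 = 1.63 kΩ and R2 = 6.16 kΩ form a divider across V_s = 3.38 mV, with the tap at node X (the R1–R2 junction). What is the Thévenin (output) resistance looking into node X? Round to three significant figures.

Zeroing V_s shorts the top of R1 to ground, so R_th = R1 ‖ R2 = 1.289 kΩ.

R_th ≈ 1.29 kΩ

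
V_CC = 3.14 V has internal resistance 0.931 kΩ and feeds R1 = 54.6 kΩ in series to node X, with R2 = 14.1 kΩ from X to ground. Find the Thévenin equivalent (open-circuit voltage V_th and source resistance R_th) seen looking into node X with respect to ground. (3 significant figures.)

R1' = 0.931 + 54.6 = 55.53 kΩ (source resistance + R1).
Open-circuit (no load on X): V_th = V_CC · R2/(R1' + R2) = 3.14 × 14.1/(55.53 + 14.1) = 0.6358 V.
Looking into X with the source shorted: R_th = R1'·R2/(R1'+R2) = 55.53 × 14.1/69.63 = 11.24 kΩ.

V_th ≈ 0.636 V, R_th ≈ 11.2 kΩ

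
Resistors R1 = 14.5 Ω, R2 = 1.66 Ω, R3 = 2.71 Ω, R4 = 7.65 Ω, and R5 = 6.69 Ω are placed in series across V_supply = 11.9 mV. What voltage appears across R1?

V ≈ 5.20 mV

ΣR = 14.5 + 1.66 + 2.71 + 7.65 + 6.69 = 33.21 Ω.
Voltage divider: V = V_supply · (14.50 / 33.21) = 11.9 × 0.4366 = 5.196 mV.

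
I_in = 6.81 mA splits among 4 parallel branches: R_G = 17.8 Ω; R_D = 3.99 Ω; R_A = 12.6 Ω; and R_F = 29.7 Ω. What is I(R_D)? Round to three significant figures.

Conductances: ΣG = 1/17.8 + 1/3.99 + 1/12.6 + 1/29.7 = 0.4198 (1/Ω).
R_D takes the fraction G_k/ΣG = 0.2506/0.4198 = 0.5970, so I = 6.81 × 0.5970 = 4.065 mA.

I ≈ 4.07 mA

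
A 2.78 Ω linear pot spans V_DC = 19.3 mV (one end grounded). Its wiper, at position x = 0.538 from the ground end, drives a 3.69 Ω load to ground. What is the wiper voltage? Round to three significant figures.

V_out ≈ 8.75 mV

Lower segment x·R_p = 1.496 Ω; upper segment (1−x)·R_p = 1.284 Ω.
(x·R_p) ‖ R_L = 1.064 Ω.
V_out = 19.3 × 1.064/(1.284 + 1.064) = 8.746 mV.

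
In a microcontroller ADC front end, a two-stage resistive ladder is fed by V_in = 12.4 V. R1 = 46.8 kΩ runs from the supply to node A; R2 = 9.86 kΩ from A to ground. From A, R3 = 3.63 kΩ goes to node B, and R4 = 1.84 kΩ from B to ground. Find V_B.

The second stage (R3 + R4 = 5.470 kΩ) loads node A in parallel with R2.
R2 ‖ (R3+R4) = 3.518 kΩ.
First divider: V_A = V_in · 3.518/(46.8 + 3.518) = 0.8670 V.
Then the unloaded second divider: V_B = V_A × R4/(R3+R4) = 0.8670 × 0.3364 = 0.2916 V.

V_B ≈ 0.292 V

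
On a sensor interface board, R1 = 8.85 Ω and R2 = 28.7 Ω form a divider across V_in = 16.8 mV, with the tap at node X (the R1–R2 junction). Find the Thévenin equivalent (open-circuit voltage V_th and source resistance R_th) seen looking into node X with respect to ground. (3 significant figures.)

V_th ≈ 12.8 mV, R_th ≈ 6.76 Ω

Open-circuit (no load on X): V_th = V_in · R2/(R1 + R2) = 16.8 × 28.7/(8.850 + 28.7) = 12.84 mV.
With V_in suppressed (replaced by a short), R_th = R1 ‖ R2 = (8.850 × 28.7)/(8.850 + 28.7) = 6.764 Ω.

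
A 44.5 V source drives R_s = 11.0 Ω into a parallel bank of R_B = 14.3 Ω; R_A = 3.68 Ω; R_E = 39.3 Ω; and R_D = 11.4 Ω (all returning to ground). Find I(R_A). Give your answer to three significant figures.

I ≈ 2.01 A

Parallel bank: R_p = 1/(1/14.3 + 1/3.68 + 1/39.3 + 1/11.4) = 2.199 Ω.
Node voltage V_A = V_DC · R_p/(R_s + R_p) = 44.5 × 0.1666 = 7.413 V.
I(R_A) = V_A / R_A = 7.413/3.68 = 2.014 A.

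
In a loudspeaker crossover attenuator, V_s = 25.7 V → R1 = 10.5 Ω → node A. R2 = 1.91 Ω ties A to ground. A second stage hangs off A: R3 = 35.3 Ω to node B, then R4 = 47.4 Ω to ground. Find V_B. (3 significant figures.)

Looking into the second stage from A: R3 + R4 = 82.70 Ω appears in parallel with R2.
Effective lower resistance at A: R2 ‖ 82.70 = 1.867 Ω.
So V_A = 25.7 × 0.1510 = 3.880 V.
Stage 2 is unloaded, so V_B = V_A · R4/(R3+R4) = 3.880 × 47.4/82.70 = 2.224 V.

V_B ≈ 2.22 V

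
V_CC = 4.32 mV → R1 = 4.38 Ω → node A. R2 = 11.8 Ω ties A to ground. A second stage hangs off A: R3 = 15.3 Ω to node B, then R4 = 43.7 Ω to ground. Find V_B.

Looking into the second stage from A: R3 + R4 = 59.00 Ω appears in parallel with R2.
Effective lower resistance at A: R2 ‖ 59.00 = 9.833 Ω.
So V_A = 4.32 × 0.6918 = 2.989 mV.
V_B = V_A × 0.7407 = 2.214 mV.

V_B ≈ 2.21 mV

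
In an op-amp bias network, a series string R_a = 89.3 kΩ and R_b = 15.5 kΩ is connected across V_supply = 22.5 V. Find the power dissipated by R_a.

P ≈ 4.12 mW

The common current is I = 22.5/104.8 = 0.2147 mA.
P(R_a) = I²·R_a = (0.2147)² × 89.3 = 4.116 mW.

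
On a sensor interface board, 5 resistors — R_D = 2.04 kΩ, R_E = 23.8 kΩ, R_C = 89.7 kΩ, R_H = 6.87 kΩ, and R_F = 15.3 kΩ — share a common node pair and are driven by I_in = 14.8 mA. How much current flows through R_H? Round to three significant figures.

I ≈ 2.86 mA

Conductances: ΣG = 1/2.04 + 1/23.8 + 1/89.7 + 1/6.87 + 1/15.3 = 0.7543 (1/kΩ).
By the current-divider rule, I = I_in · G_k/ΣG = 14.8 × 0.1930 = 2.856 mA.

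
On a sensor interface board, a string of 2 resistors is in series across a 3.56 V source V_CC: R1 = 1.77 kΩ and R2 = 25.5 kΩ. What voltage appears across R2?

V ≈ 3.33 V

ΣR = 1.77 + 25.5 = 27.27 kΩ.
V = V_CC · R/ΣR = 3.56 × 0.9351 = 3.329 V.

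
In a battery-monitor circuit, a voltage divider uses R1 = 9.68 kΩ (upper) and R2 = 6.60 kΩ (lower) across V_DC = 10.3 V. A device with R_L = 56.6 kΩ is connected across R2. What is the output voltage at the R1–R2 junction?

First combine the lower leg with the load: R2 ‖ R_L = 5.911 kΩ.
Now apply the divider: V_out = 10.3 × 0.3791 = 3.905 V.
(Unloaded it would be 4.18 V; the load pulls it down.)

V_out ≈ 3.90 V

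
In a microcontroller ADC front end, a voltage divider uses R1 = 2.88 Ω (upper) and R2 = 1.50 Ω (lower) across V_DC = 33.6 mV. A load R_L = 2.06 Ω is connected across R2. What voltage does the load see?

V_out ≈ 7.78 mV

R2 ‖ R_L = (1.50 × 2.06)/(1.50 + 2.06) = 0.8680 Ω.
Voltage divider with the loaded lower leg: V_out = 33.6 × 0.8680/(2.88 + 0.8680) = 33.6 × 0.2316 = 7.781 mV.
(Unloaded it would be 11.5 mV; the load pulls it down.)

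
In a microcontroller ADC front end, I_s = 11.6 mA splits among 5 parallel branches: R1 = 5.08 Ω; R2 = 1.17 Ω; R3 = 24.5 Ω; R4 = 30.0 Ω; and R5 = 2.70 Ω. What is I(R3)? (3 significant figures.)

I ≈ 0.316 mA

Total conductance ΣG = 1/5.08 + 1/1.17 + 1/24.5 + 1/30.0 + 1/2.70 = 1.496 (units of 1/Ω).
By the current-divider rule, I = I_s · G_k/ΣG = 11.6 × 0.02728 = 0.3165 mA.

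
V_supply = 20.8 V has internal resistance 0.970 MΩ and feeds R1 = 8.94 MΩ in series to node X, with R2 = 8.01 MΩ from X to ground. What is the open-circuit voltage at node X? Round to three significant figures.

V_th ≈ 9.30 V

R1' = 0.970 + 8.94 = 9.910 MΩ (source resistance + R1).
Open-circuit (no load on X): V_th = V_supply · R2/(R1' + R2) = 20.8 × 8.01/(9.910 + 8.01) = 9.297 V.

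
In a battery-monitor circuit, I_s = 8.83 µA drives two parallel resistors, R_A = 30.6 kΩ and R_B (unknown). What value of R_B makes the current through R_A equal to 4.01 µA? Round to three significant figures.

R_B ≈ 25.5 kΩ

In a two-way split, I_A/I_s = R_B/(R_A + R_B).
With f = 0.4541, R_B = R_A · f/(1−f) = 30.6 × 0.8320 = 25.46 kΩ.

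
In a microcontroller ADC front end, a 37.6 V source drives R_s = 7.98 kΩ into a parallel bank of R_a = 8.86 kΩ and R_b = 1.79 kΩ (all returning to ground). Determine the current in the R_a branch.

Equivalent of the parallel group: R_p = 1.489 kΩ.
Node voltage V_A = V_supply · R_p/(R_s + R_p) = 37.6 × 0.1573 = 5.913 V.
Branch current I = V_A/R_a = 5.913/8.86 = 0.6674 mA.

I ≈ 0.667 mA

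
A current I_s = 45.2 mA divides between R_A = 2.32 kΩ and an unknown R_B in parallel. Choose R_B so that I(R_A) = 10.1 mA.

R_B ≈ 0.668 kΩ

In a two-way split, I_A/I_s = R_B/(R_A + R_B).
10.1/45.2 = R_B/(R_A + R_B) → R_B = R_A · (0.2235)/(1 − 0.2235) = 2.32 × 0.2877 = 0.6676 kΩ.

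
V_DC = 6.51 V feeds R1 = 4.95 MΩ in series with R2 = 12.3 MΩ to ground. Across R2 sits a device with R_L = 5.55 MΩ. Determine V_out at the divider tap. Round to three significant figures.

First combine the lower leg with the load: R2 ‖ R_L = 3.824 MΩ.
Voltage divider with the loaded lower leg: V_out = 6.51 × 3.824/(4.95 + 3.824) = 6.51 × 0.4359 = 2.837 V.

V_out ≈ 2.84 V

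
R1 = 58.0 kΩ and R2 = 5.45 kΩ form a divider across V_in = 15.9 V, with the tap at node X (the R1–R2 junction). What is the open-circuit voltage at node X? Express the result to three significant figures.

V_th ≈ 1.37 V

With X open, the divider is unloaded: V_th = 15.9 × 5.45/63.45 = 1.366 V.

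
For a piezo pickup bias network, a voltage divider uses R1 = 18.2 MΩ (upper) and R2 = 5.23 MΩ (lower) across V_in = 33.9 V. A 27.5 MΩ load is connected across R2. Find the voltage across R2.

First combine the lower leg with the load: R2 ‖ R_L = 4.394 MΩ.
Then V_out = V_in · R2'/(R1 + R2') = 33.9 × 4.394/22.59 = 6.593 V.

V_out ≈ 6.59 V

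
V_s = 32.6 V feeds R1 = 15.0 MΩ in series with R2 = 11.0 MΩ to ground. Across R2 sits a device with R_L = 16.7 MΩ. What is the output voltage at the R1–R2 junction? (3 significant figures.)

V_out ≈ 9.99 V

The load sits in parallel with R2, giving an effective lower resistance R2' = R2·R_L/(R2+R_L) = 6.632 MΩ.
Voltage divider with the loaded lower leg: V_out = 32.6 × 6.632/(15.0 + 6.632) = 32.6 × 0.3066 = 9.994 V.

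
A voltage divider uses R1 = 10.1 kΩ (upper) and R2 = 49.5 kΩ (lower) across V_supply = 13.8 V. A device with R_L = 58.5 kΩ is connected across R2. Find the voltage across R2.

V_out ≈ 10.0 V

First combine the lower leg with the load: R2 ‖ R_L = 26.81 kΩ.
Voltage divider with the loaded lower leg: V_out = 13.8 × 26.81/(10.1 + 26.81) = 13.8 × 0.7264 = 10.02 V.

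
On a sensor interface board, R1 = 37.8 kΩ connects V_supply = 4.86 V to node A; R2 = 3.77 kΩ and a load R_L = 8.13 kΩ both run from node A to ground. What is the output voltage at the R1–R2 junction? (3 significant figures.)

V_out ≈ 0.310 V

R2 ‖ R_L = (3.77 × 8.13)/(3.77 + 8.13) = 2.576 kΩ.
Then V_out = V_supply · R2'/(R1 + R2') = 4.86 × 2.576/40.38 = 0.3100 V.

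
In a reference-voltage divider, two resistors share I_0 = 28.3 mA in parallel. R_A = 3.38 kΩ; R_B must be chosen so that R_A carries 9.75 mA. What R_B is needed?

R_B ≈ 1.78 kΩ

The fraction through R_A equals R_B/(R_A+R_B).
With f = 0.3445, R_B = R_A · f/(1−f) = 3.38 × 0.5256 = 1.777 kΩ.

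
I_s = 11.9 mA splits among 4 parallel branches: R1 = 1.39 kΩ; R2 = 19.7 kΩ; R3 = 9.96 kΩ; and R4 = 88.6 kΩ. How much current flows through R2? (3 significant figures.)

I ≈ 0.685 mA

Conductances: ΣG = 1/1.39 + 1/19.7 + 1/9.96 + 1/88.6 = 0.8819 (1/kΩ).
Current divider: I(R2) = I_s · G_k/ΣG = 11.9 × (0.05076/0.8819) = 11.9 × 0.05756 = 0.6850 mA.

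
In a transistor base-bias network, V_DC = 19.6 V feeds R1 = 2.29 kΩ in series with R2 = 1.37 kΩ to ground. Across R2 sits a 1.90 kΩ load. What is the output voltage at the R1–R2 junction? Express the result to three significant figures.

First combine the lower leg with the load: R2 ‖ R_L = 0.7960 kΩ.
Voltage divider with the loaded lower leg: V_out = 19.6 × 0.7960/(2.29 + 0.7960) = 19.6 × 0.2579 = 5.056 V.

V_out ≈ 5.06 V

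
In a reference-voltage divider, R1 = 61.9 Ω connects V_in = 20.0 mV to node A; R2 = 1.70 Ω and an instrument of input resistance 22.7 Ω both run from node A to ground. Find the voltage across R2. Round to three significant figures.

V_out ≈ 0.498 mV

R2 ‖ R_L = (1.70 × 22.7)/(1.70 + 22.7) = 1.582 Ω.
Now apply the divider: V_out = 20.0 × 0.02491 = 0.4983 mV.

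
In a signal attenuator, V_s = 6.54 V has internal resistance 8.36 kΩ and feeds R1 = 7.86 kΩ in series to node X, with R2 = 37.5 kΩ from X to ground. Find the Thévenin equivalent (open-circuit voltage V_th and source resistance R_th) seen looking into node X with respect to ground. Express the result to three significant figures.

V_th ≈ 4.57 V, R_th ≈ 11.3 kΩ

R1' = 8.36 + 7.86 = 16.22 kΩ (source resistance + R1).
V_th is the unloaded tap voltage: V_s · R2/(R1'+R2) = 6.54 × 0.6981 = 4.565 V.
With V_s suppressed (replaced by a short), R_th = R1' ‖ R2 = (16.22 × 37.5)/(16.22 + 37.5) = 11.32 kΩ.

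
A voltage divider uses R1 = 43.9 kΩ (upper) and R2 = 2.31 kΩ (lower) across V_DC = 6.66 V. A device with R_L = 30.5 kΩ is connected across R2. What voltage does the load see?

V_out ≈ 0.311 V

First combine the lower leg with the load: R2 ‖ R_L = 2.147 kΩ.
Voltage divider with the loaded lower leg: V_out = 6.66 × 2.147/(43.9 + 2.147) = 6.66 × 0.04663 = 0.3106 V.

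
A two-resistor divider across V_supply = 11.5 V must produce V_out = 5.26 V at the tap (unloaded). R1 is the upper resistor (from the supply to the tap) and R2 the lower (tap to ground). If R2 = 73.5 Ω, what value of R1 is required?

R1 ≈ 87.2 Ω

Required fraction k = V_out/V_supply = 0.4574.
Rearranging, R1 = R2·(1−k)/k = 73.5 × 1.186 = 87.19 Ω.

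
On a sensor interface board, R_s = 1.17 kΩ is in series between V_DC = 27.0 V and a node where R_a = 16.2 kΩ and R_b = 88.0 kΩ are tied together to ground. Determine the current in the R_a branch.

I ≈ 1.54 mA

Parallel bank: R_p = 1/(1/16.2 + 1/88.0) = 13.68 kΩ.
V_A = 27.0 × 13.68/14.85 = 24.87 V.
I(R_a) = V_A / R_a = 24.87/16.2 = 1.535 mA.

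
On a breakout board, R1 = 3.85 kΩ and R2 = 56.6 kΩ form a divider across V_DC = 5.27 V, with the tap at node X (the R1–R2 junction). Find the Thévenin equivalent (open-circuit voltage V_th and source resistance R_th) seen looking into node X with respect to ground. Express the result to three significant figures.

V_th is the unloaded tap voltage: V_DC · R2/(R1+R2) = 5.27 × 0.9363 = 4.934 V.
With V_DC suppressed (replaced by a short), R_th = R1 ‖ R2 = (3.850 × 56.6)/(3.850 + 56.6) = 3.605 kΩ.

V_th ≈ 4.93 V, R_th ≈ 3.60 kΩ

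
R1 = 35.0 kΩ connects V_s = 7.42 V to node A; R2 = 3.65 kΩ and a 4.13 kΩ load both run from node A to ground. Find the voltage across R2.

First combine the lower leg with the load: R2 ‖ R_L = 1.938 kΩ.
Then V_out = V_s · R2'/(R1 + R2') = 7.42 × 1.938/36.94 = 0.3892 V.
(Unloaded it would be 0.701 V; the load pulls it down.)

V_out ≈ 0.389 V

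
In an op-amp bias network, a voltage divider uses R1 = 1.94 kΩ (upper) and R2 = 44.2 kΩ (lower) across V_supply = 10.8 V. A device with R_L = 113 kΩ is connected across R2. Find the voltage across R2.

V_out ≈ 10.2 V

The load sits in parallel with R2, giving an effective lower resistance R2' = R2·R_L/(R2+R_L) = 31.77 kΩ.
Now apply the divider: V_out = 10.8 × 0.9425 = 10.18 V.
(Unloaded it would be 10.3 V; the load pulls it down.)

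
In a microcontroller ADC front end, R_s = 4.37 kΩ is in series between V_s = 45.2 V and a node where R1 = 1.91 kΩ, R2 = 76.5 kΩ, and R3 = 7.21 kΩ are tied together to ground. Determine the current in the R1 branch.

I ≈ 5.99 mA

Combine the parallel branches: R_p = (1/1.91 + 1/76.5 + 1/7.21)⁻¹ = 1.481 kΩ.
V_A = 45.2 × 1.481/5.851 = 11.44 V.
I(R1) = V_A / R1 = 11.44/1.91 = 5.989 mA.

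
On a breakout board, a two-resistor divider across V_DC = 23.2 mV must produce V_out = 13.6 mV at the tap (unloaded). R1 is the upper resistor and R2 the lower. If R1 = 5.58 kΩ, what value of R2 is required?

R2 ≈ 7.91 kΩ

V_out/V_DC = R2/(R1+R2) = 0.5862.
Rearranging, R2 = R1·k/(1−k) = 5.58 × 1.417 = 7.905 kΩ.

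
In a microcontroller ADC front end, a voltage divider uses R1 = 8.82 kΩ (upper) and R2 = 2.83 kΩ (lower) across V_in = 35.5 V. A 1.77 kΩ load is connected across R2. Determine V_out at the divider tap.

V_out ≈ 3.90 V

R2 ‖ R_L = (2.83 × 1.77)/(2.83 + 1.77) = 1.089 kΩ.
Now apply the divider: V_out = 35.5 × 0.1099 = 3.901 V.
(Unloaded it would be 8.62 V; the load pulls it down.)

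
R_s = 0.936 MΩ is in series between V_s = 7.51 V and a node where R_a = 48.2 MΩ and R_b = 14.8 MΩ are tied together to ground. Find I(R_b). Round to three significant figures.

I ≈ 0.469 µA

Combine the parallel branches: R_p = (1/48.2 + 1/14.8)⁻¹ = 11.32 MΩ.
Node voltage V_A = V_s · R_p/(R_s + R_p) = 7.51 × 0.9236 = 6.937 V.
I(R_b) = V_A / R_b = 6.937/14.8 = 0.4687 µA.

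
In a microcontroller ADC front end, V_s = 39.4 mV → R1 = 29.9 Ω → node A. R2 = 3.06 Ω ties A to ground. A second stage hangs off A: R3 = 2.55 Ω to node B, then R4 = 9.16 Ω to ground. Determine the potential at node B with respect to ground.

The second stage (R3 + R4 = 11.71 Ω) loads node A in parallel with R2.
R2 ‖ (R3+R4) = 2.426 Ω.
So V_A = 39.4 × 0.07505 = 2.957 mV.
Then the unloaded second divider: V_B = V_A × R4/(R3+R4) = 2.957 × 0.7822 = 2.313 mV.

V_B ≈ 2.31 mV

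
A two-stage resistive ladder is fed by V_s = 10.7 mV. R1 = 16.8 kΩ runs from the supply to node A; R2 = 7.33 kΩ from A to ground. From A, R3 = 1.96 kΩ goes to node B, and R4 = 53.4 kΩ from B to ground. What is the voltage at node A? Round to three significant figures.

V_A ≈ 2.98 mV

The second stage (R3 + R4 = 55.36 kΩ) loads node A in parallel with R2.
Effective lower resistance at A: R2 ‖ 55.36 = 6.473 kΩ.
First divider: V_A = V_s · 6.473/(16.8 + 6.473) = 2.976 mV.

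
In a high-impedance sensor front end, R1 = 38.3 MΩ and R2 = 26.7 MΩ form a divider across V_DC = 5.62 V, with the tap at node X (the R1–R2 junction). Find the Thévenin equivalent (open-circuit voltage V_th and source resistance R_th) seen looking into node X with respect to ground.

V_th ≈ 2.31 V, R_th ≈ 15.7 MΩ

Open-circuit (no load on X): V_th = V_DC · R2/(R1 + R2) = 5.62 × 26.7/(38.30 + 26.7) = 2.309 V.
Looking into X with the source shorted: R_th = R1·R2/(R1+R2) = 38.30 × 26.7/65.00 = 15.73 MΩ.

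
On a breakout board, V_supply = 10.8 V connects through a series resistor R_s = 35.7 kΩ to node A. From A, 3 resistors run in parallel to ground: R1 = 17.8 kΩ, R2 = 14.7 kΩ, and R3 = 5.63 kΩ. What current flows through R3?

I ≈ 0.163 mA

Parallel bank: R_p = 1/(1/17.8 + 1/14.7 + 1/5.63) = 3.313 kΩ.
V_A = 10.8 × 3.313/39.01 = 0.9172 V.
Branch current I = V_A/R3 = 0.9172/5.63 = 0.1629 mA.
(Check via current divider: I_total = 0.2768 mA; share G_k/ΣG = 0.5885 → same result.)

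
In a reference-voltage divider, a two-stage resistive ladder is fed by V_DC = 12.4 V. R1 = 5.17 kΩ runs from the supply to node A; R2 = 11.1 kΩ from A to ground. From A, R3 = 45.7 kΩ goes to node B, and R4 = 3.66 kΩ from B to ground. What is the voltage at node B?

Node A sees R2 in parallel with the series input of stage 2, R3 + R4 = 49.36 kΩ.
Effective lower resistance at A: R2 ‖ 49.36 = 9.062 kΩ.
First divider: V_A = V_DC · 9.062/(5.17 + 9.062) = 7.896 V.
Stage 2 is unloaded, so V_B = V_A · R4/(R3+R4) = 7.896 × 3.66/49.36 = 0.5854 V.

V_B ≈ 0.585 V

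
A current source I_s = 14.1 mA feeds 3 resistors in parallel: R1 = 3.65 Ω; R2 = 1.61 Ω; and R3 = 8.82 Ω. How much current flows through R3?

Conductances: ΣG = 1/3.65 + 1/1.61 + 1/8.82 = 1.008 (1/Ω).
R3 takes the fraction G_k/ΣG = 0.1134/1.008 = 0.1124, so I = 14.1 × 0.1124 = 1.585 mA.

I ≈ 1.59 mA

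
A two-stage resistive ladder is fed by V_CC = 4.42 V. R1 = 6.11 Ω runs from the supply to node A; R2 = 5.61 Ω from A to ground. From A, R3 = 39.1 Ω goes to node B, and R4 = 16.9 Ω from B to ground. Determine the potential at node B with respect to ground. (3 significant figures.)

V_B ≈ 0.607 V

The second stage (R3 + R4 = 56.00 Ω) loads node A in parallel with R2.
Effective lower resistance at A: R2 ‖ 56.00 = 5.099 Ω.
First divider: V_A = V_CC · 5.099/(6.11 + 5.099) = 2.011 V.
Then the unloaded second divider: V_B = V_A × R4/(R3+R4) = 2.011 × 0.3018 = 0.6068 V.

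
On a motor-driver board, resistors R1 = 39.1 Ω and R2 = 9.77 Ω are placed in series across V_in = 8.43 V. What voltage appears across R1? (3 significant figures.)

V ≈ 6.74 V

Total series resistance ΣR = 39.1 + 9.77 = 48.87 Ω.
V = V_in · R/ΣR = 8.43 × 0.8001 = 6.745 V.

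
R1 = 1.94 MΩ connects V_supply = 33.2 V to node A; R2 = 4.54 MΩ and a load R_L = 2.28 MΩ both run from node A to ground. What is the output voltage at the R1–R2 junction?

The load sits in parallel with R2, giving an effective lower resistance R2' = R2·R_L/(R2+R_L) = 1.518 MΩ.
Voltage divider with the loaded lower leg: V_out = 33.2 × 1.518/(1.94 + 1.518) = 33.2 × 0.4389 = 14.57 V.
(Unloaded it would be 23.3 V; the load pulls it down.)

V_out ≈ 14.6 V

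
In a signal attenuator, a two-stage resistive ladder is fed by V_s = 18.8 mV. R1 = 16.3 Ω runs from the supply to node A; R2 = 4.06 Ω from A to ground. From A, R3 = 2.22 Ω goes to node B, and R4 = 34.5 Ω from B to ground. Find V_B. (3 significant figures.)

The second stage (R3 + R4 = 36.72 Ω) loads node A in parallel with R2.
R2 ‖ (R3+R4) = 3.656 Ω.
V_A = 18.8 × 3.656/(16.3 + 3.656) = 3.444 mV.
V_B = V_A × 0.9395 = 3.236 mV.

V_B ≈ 3.24 mV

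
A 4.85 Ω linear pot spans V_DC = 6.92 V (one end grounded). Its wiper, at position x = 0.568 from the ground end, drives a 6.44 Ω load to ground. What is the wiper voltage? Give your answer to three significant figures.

V_out ≈ 3.32 V

Lower segment x·R_p = 2.755 Ω; upper segment (1−x)·R_p = 2.095 Ω.
(x·R_p) ‖ R_L = 1.929 Ω.
V_out = 6.92 × 1.929/(2.095 + 1.929) = 3.318 V.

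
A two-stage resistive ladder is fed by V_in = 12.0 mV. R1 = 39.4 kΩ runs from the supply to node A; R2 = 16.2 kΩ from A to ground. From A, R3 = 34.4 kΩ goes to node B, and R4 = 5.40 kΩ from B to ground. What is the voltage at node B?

V_B ≈ 0.368 mV

The second stage (R3 + R4 = 39.80 kΩ) loads node A in parallel with R2.
Effective lower resistance at A: R2 ‖ 39.80 = 11.51 kΩ.
V_A = 12.0 × 11.51/(39.4 + 11.51) = 2.714 mV.
V_B = V_A × 0.1357 = 0.3682 mV.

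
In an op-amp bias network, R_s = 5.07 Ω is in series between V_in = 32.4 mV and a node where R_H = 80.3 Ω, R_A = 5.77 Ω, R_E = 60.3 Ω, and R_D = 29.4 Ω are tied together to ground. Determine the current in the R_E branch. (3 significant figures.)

I ≈ 0.244 mA

Equivalent of the parallel group: R_p = 4.231 Ω.
Node voltage V_A = V_in · R_p/(R_s + R_p) = 32.4 × 0.4549 = 14.74 mV.
I(R_E) = V_A / R_E = 14.74/60.3 = 0.2444 mA.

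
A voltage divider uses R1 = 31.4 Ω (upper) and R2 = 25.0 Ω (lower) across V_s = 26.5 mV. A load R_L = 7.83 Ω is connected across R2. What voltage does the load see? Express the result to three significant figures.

V_out ≈ 4.23 mV

R2 ‖ R_L = (25.0 × 7.83)/(25.0 + 7.83) = 5.963 Ω.
Then V_out = V_s · R2'/(R1 + R2') = 26.5 × 5.963/37.36 = 4.229 mV.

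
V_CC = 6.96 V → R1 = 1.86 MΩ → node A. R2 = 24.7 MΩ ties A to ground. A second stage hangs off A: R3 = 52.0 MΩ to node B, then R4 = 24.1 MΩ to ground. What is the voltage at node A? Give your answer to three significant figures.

V_A ≈ 6.33 V

Looking into the second stage from A: R3 + R4 = 76.10 MΩ appears in parallel with R2.
Effective lower resistance at A: R2 ‖ 76.10 = 18.65 MΩ.
V_A = 6.96 × 18.65/(1.86 + 18.65) = 6.329 V.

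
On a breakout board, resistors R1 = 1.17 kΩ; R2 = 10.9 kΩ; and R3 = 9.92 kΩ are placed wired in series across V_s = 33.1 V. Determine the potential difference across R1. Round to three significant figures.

V ≈ 1.76 V

ΣR = 1.17 + 10.9 + 9.92 = 21.99 kΩ.
Voltage divider: V = V_s · (1.170 / 21.99) = 33.1 × 0.05321 = 1.761 V.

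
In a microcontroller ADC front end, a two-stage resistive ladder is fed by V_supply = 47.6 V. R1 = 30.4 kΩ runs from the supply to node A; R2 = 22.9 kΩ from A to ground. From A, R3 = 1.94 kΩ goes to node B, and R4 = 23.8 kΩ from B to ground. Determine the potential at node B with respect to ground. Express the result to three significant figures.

V_B ≈ 12.5 V

Node A sees R2 in parallel with the series input of stage 2, R3 + R4 = 25.74 kΩ.
Effective lower resistance at A: R2 ‖ 25.74 = 12.12 kΩ.
V_A = 47.6 × 12.12/(30.4 + 12.12) = 13.57 V.
Stage 2 is unloaded, so V_B = V_A · R4/(R3+R4) = 13.57 × 23.8/25.74 = 12.54 V.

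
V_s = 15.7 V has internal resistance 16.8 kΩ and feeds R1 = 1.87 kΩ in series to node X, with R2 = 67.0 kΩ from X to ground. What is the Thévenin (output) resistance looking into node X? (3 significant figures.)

R1' = 16.8 + 1.87 = 18.67 kΩ (source resistance + R1).
Zeroing V_s shorts the top of R1' to ground, so R_th = R1' ‖ R2 = 14.60 kΩ.

R_th ≈ 14.6 kΩ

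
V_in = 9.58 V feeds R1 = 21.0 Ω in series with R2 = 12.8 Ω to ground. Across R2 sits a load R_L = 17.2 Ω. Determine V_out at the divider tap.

V_out ≈ 2.48 V

First combine the lower leg with the load: R2 ‖ R_L = 7.339 Ω.
Voltage divider with the loaded lower leg: V_out = 9.58 × 7.339/(21.0 + 7.339) = 9.58 × 0.2590 = 2.481 V.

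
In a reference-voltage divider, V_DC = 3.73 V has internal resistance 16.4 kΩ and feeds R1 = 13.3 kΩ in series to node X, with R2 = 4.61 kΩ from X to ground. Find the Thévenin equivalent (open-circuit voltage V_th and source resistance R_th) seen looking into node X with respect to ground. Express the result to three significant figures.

V_th ≈ 0.501 V, R_th ≈ 3.99 kΩ

R1' = 16.4 + 13.3 = 29.70 kΩ (source resistance + R1).
Open-circuit (no load on X): V_th = V_DC · R2/(R1' + R2) = 3.73 × 4.61/(29.70 + 4.61) = 0.5012 V.
With V_DC suppressed (replaced by a short), R_th = R1' ‖ R2 = (29.70 × 4.61)/(29.70 + 4.61) = 3.991 kΩ.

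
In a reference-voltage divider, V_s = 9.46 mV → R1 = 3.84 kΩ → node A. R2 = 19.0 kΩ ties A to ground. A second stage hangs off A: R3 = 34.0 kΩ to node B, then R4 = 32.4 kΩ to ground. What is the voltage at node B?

V_B ≈ 3.66 mV

Node A sees R2 in parallel with the series input of stage 2, R3 + R4 = 66.40 kΩ.
Effective lower resistance at A: R2 ‖ 66.40 = 14.77 kΩ.
So V_A = 9.46 × 0.7937 = 7.508 mV.
Stage 2 is unloaded, so V_B = V_A · R4/(R3+R4) = 7.508 × 32.4/66.40 = 3.664 mV.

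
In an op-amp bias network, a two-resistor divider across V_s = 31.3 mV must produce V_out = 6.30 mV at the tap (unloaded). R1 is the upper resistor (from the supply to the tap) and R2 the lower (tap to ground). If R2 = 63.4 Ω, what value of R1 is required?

R1 ≈ 252 Ω

Required fraction k = V_out/V_s = 0.2013.
So R1 = R2 · (V_s/V_out − 1) = 63.4 × (31.3/6.30 − 1) = 63.4 × 3.968 = 251.6 Ω.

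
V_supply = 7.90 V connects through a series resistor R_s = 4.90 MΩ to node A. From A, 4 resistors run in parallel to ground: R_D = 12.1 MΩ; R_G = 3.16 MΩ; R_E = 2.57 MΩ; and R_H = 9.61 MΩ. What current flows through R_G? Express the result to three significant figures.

Parallel bank: R_p = 1/(1/12.1 + 1/3.16 + 1/2.57 + 1/9.61) = 1.121 MΩ.
V_A = 7.90 × 1.121/6.021 = 1.471 V.
I(R_G) = V_A / R_G = 1.471/3.16 = 0.4654 µA.
(Equivalently: I_total = 1.312 µA, then current-divider fraction G_k/ΣG = 0.3547.)

I ≈ 0.465 µA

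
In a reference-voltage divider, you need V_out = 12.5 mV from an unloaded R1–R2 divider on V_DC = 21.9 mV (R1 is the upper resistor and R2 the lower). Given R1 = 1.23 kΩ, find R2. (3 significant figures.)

R2 ≈ 1.64 kΩ

Required fraction k = V_out/V_DC = 0.5708.
Rearranging, R2 = R1·k/(1−k) = 1.23 × 1.330 = 1.636 kΩ.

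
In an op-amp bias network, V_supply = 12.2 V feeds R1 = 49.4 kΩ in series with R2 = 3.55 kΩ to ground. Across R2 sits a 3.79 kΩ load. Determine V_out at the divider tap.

R2 ‖ R_L = (3.55 × 3.79)/(3.55 + 3.79) = 1.833 kΩ.
Then V_out = V_supply · R2'/(R1 + R2') = 12.2 × 1.833/51.23 = 0.4365 V.

V_out ≈ 0.436 V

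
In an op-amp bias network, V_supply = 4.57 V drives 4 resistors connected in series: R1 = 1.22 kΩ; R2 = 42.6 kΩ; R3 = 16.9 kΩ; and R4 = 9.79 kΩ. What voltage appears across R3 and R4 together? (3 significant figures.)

V ≈ 1.73 V

ΣR = 1.22 + 42.6 + 16.9 + 9.79 = 70.51 kΩ.
R_{R3..R4} = 16.9 + 9.79 = 26.69 kΩ.
V = V_supply · R/ΣR = 4.57 × 0.3785 = 1.730 V.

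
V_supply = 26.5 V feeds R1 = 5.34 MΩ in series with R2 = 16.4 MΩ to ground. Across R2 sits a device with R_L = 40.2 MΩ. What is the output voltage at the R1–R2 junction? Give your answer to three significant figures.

R2 ‖ R_L = (16.4 × 40.2)/(16.4 + 40.2) = 11.65 MΩ.
Then V_out = V_supply · R2'/(R1 + R2') = 26.5 × 11.65/16.99 = 18.17 V.
(Unloaded it would be 20.0 V; the load pulls it down.)

V_out ≈ 18.2 V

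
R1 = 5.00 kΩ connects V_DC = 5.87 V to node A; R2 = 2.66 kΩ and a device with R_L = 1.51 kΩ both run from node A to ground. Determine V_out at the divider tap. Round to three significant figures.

R2 ‖ R_L = (2.66 × 1.51)/(2.66 + 1.51) = 0.9632 kΩ.
Then V_out = V_DC · R2'/(R1 + R2') = 5.87 × 0.9632/5.963 = 0.9482 V.
(Unloaded it would be 2.04 V; the load pulls it down.)

V_out ≈ 0.948 V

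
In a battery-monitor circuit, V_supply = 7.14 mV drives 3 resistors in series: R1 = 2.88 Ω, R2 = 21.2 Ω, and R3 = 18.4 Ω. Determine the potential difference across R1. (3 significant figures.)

V ≈ 0.484 mV

Series total: ΣR = 2.88 + 21.2 + 18.4 = 42.48 Ω.
Voltage divider: V = V_supply · (2.880 / 42.48) = 7.14 × 0.06780 = 0.4841 mV.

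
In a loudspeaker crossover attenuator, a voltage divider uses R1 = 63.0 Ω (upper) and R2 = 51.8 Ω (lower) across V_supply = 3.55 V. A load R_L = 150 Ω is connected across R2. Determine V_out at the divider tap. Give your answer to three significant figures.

R2 ‖ R_L = (51.8 × 150)/(51.8 + 150) = 38.50 Ω.
Voltage divider with the loaded lower leg: V_out = 3.55 × 38.50/(63.0 + 38.50) = 3.55 × 0.3793 = 1.347 V.

V_out ≈ 1.35 V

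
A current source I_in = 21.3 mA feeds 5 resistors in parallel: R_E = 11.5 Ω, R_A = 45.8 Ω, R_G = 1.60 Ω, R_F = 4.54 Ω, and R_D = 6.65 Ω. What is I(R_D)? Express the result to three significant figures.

Total conductance ΣG = 1/11.5 + 1/45.8 + 1/1.60 + 1/4.54 + 1/6.65 = 1.104 (units of 1/Ω).
By the current-divider rule, I = I_in · G_k/ΣG = 21.3 × 0.1362 = 2.900 mA.

I ≈ 2.90 mA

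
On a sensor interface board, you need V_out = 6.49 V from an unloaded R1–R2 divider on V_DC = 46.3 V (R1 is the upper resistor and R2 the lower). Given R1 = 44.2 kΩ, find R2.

R2 ≈ 7.21 kΩ

Required fraction k = V_out/V_DC = 0.1402.
Rearranging, R2 = R1·k/(1−k) = 44.2 × 0.1630 = 7.206 kΩ.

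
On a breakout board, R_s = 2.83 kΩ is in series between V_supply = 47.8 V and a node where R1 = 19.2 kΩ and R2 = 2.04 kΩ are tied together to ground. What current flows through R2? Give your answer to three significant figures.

Equivalent of the parallel group: R_p = 1.844 kΩ.
V_A by voltage divider: V_A = 47.8 × 1.844/(2.83 + 1.844) = 18.86 V.
I(R2) = V_A / R2 = 18.86/2.04 = 9.244 mA.
(Check via current divider: I_total = 10.23 mA; share G_k/ΣG = 0.9040 → same result.)

I ≈ 9.24 mA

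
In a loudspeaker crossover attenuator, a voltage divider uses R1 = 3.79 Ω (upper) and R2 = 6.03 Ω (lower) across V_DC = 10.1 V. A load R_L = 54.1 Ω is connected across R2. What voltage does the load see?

First combine the lower leg with the load: R2 ‖ R_L = 5.425 Ω.
Then V_out = V_DC · R2'/(R1 + R2') = 10.1 × 5.425/9.215 = 5.946 V.
(Unloaded it would be 6.20 V; the load pulls it down.)

V_out ≈ 5.95 V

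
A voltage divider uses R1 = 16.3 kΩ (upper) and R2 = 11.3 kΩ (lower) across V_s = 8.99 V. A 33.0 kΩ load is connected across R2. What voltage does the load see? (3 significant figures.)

V_out ≈ 3.06 V

The load sits in parallel with R2, giving an effective lower resistance R2' = R2·R_L/(R2+R_L) = 8.418 kΩ.
Then V_out = V_s · R2'/(R1 + R2') = 8.99 × 8.418/24.72 = 3.062 V.
(Unloaded it would be 3.68 V; the load pulls it down.)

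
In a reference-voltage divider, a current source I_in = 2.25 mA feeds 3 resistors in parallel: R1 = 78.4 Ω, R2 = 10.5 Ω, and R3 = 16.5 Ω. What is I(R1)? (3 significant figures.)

I ≈ 0.170 mA

ΣG = 1/78.4 + 1/10.5 + 1/16.5 = 0.1686.
By the current-divider rule, I = I_in · G_k/ΣG = 2.25 × 0.07565 = 0.1702 mA.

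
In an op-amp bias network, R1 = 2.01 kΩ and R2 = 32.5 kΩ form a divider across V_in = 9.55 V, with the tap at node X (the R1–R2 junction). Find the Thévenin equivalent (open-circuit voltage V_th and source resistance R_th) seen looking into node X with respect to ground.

V_th ≈ 8.99 V, R_th ≈ 1.89 kΩ

V_th is the unloaded tap voltage: V_in · R2/(R1+R2) = 9.55 × 0.9418 = 8.994 V.
Zeroing V_in shorts the top of R1 to ground, so R_th = R1 ‖ R2 = 1.893 kΩ.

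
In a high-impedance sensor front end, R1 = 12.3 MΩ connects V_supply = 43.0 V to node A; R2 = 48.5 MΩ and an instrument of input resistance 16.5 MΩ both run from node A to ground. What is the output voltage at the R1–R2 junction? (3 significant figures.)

V_out ≈ 21.5 V

First combine the lower leg with the load: R2 ‖ R_L = 12.31 MΩ.
Now apply the divider: V_out = 43.0 × 0.5002 = 21.51 V.
(Unloaded it would be 34.3 V; the load pulls it down.)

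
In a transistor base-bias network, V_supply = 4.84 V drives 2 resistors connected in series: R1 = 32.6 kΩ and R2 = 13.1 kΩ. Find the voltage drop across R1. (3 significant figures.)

V ≈ 3.45 V

Series total: ΣR = 32.6 + 13.1 = 45.70 kΩ.
By the voltage-divider rule, V = 4.84 × 32.60/45.70 = 3.453 V.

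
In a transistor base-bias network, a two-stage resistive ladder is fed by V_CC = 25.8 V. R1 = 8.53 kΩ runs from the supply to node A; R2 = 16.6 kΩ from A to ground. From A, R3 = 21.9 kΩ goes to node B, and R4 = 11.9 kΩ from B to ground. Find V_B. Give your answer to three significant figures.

V_B ≈ 5.14 V

The second stage (R3 + R4 = 33.80 kΩ) loads node A in parallel with R2.
R2 ‖ (R3+R4) = 11.13 kΩ.
V_A = 25.8 × 11.13/(8.53 + 11.13) = 14.61 V.
Stage 2 is unloaded, so V_B = V_A · R4/(R3+R4) = 14.61 × 11.9/33.80 = 5.143 V.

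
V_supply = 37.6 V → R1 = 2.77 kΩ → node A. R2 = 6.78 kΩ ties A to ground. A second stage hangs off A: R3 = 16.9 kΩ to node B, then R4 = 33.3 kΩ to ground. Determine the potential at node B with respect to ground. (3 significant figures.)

Node A sees R2 in parallel with the series input of stage 2, R3 + R4 = 50.20 kΩ.
R2 ‖ (R3+R4) = 5.973 kΩ.
V_A = 37.6 × 5.973/(2.77 + 5.973) = 25.69 V.
Stage 2 is unloaded, so V_B = V_A · R4/(R3+R4) = 25.69 × 33.3/50.20 = 17.04 V.

V_B ≈ 17.0 V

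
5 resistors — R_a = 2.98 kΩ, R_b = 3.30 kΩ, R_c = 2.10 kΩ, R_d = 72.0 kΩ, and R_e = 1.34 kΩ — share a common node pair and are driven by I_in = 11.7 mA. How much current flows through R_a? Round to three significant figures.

Conductances: ΣG = 1/2.98 + 1/3.30 + 1/2.10 + 1/72.0 + 1/1.34 = 1.875 (1/kΩ).
Current divider: I(R_a) = I_in · G_k/ΣG = 11.7 × (0.3356/1.875) = 11.7 × 0.1790 = 2.094 mA.

I ≈ 2.09 mA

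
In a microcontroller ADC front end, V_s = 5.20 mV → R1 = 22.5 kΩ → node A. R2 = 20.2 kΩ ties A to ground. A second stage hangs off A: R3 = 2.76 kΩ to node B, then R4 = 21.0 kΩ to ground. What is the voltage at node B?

Node A sees R2 in parallel with the series input of stage 2, R3 + R4 = 23.76 kΩ.
R2 ‖ (R3+R4) = 10.92 kΩ.
First divider: V_A = V_s · 10.92/(22.5 + 10.92) = 1.699 mV.
V_B = V_A × 0.8838 = 1.502 mV.

V_B ≈ 1.50 mV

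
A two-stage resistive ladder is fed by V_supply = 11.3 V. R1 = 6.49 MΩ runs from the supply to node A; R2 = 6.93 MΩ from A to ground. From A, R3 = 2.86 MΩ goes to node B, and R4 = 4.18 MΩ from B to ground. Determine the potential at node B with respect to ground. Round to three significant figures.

V_B ≈ 2.35 V

Looking into the second stage from A: R3 + R4 = 7.040 MΩ appears in parallel with R2.
R2 ‖ (R3+R4) = 3.492 MΩ.
V_A = 11.3 × 3.492/(6.49 + 3.492) = 3.953 V.
Then the unloaded second divider: V_B = V_A × R4/(R3+R4) = 3.953 × 0.5938 = 2.347 V.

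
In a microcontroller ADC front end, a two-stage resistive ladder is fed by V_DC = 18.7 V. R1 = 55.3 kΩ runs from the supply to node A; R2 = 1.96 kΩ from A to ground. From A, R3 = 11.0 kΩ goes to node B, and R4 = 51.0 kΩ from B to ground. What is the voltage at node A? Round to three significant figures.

V_A ≈ 0.621 V

The second stage (R3 + R4 = 62.00 kΩ) loads node A in parallel with R2.
R2 ‖ (R3+R4) = 1.900 kΩ.
First divider: V_A = V_DC · 1.900/(55.3 + 1.900) = 0.6211 V.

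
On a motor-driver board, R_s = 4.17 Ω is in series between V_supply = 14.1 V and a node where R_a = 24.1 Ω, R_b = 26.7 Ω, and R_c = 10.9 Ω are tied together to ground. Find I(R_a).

I ≈ 0.342 A

Parallel bank: R_p = 1/(1/24.1 + 1/26.7 + 1/10.9) = 5.859 Ω.
V_A = 14.1 × 5.859/10.03 = 8.237 V.
I(R_a) = V_A / R_a = 8.237/24.1 = 0.3418 A.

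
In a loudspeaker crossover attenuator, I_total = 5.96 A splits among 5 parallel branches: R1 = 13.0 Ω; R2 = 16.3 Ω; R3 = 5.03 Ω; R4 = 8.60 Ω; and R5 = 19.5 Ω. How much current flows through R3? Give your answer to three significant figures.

I ≈ 2.35 A

Total conductance ΣG = 1/13.0 + 1/16.3 + 1/5.03 + 1/8.60 + 1/19.5 = 0.5046 (units of 1/Ω).
Current divider: I(R3) = I_total · G_k/ΣG = 5.96 × (0.1988/0.5046) = 5.96 × 0.3940 = 2.348 A.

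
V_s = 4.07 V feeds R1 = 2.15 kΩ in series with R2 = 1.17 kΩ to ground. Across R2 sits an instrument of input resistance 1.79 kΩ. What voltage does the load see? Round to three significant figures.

V_out ≈ 1.01 V

First combine the lower leg with the load: R2 ‖ R_L = 0.7075 kΩ.
Then V_out = V_s · R2'/(R1 + R2') = 4.07 × 0.7075/2.858 = 1.008 V.
(Unloaded it would be 1.43 V; the load pulls it down.)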